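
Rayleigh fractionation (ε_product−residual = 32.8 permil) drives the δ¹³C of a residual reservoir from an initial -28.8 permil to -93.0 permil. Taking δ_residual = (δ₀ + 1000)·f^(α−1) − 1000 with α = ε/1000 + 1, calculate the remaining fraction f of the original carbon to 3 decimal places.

α − 1 = ε/1000 = 0.0328
(δ_res + 1000)/(δ₀ + 1000) = (-93.0 + 1000)/(-28.8 + 1000) = 907.0/971.2 = 0.933896
f = 0.933896^(1/0.0328) = exp(ln(0.933896)/0.0328) = exp(-0.06839/0.0328)
f = exp(-2.0851) = 0.1243

0.124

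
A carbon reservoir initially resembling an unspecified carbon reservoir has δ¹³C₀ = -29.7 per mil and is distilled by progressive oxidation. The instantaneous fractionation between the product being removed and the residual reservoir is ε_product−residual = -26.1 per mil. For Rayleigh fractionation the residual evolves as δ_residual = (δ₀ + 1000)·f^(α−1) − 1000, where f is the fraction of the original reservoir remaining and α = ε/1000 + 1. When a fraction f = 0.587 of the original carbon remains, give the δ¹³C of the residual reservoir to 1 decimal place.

-16.1 per mil

Rayleigh residual: δ_res = (δ₀ + 1000)·f^(α−1) − 1000
α = ε/1000 + 1 = 0.97390, so α − 1 = -0.02610
f^(α−1) = 0.587^(-0.02610) = 1.014001
δ_res = (-29.7 + 1000) × 1.014001 − 1000 = 983.886 − 1000 = -16.11 per mil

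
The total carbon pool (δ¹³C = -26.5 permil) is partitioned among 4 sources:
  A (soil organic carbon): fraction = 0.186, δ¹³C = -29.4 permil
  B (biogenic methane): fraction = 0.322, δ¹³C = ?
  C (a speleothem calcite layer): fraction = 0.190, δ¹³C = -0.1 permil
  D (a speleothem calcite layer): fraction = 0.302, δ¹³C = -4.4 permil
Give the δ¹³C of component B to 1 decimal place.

Isotope mass balance: δ_bulk = Σ fᵢ·δᵢ.
-26.5 = 0.186×(-29.4) + 0.322×δ_B + 0.190×(-0.1) + 0.302×(-4.4)
0.322·δ_B = -26.5 − (-6.816) = -19.684
δ_B = -19.684 / 0.322 = -61.13 permil

-61.1 permil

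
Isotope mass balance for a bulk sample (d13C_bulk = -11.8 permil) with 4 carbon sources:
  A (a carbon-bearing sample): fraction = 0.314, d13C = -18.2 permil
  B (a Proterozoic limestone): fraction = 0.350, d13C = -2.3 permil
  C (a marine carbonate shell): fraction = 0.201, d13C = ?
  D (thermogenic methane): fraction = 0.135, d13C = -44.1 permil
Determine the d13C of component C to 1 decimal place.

3.3 permil

Isotope mass balance: δ_bulk = Σ fᵢ·δᵢ.
-11.8 = 0.314×(-18.2) + 0.350×(-2.3) + 0.201×δ_C + 0.135×(-44.1)
0.201·δ_C = -11.8 − (-12.473) = 0.673
δ_C = 0.673 / 0.201 = 3.35 permil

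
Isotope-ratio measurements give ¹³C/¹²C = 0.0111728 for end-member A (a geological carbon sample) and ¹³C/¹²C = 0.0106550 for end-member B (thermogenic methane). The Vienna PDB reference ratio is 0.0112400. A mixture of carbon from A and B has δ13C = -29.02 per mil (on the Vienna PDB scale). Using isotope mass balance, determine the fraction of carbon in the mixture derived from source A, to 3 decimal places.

0.500

δ_A = (0.0111728/0.0112400 − 1)×1000 = (0.994021 − 1)×1000 = -5.979 per mil
δ_B = (0.0106550/0.0112400 − 1)×1000 = (0.947954 − 1)×1000 = -52.046 per mil
f_A = (δ_mix − δ_B)/(δ_A − δ_B) = (-29.02 − (-52.046))/(-5.979 − (-52.046))
f_A = 23.026 / 46.068 = 0.4998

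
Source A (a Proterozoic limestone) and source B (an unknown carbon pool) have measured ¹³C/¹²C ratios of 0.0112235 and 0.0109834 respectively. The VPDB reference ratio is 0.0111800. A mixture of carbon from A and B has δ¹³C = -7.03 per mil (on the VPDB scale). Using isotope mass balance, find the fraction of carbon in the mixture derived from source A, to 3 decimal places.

δ_A = (0.0112235/0.0111800 − 1)×1000 = (1.003891 − 1)×1000 = 3.891 per mil
δ_B = (0.0109834/0.0111800 − 1)×1000 = (0.982415 − 1)×1000 = -17.585 per mil
f_A = (δ_mix − δ_B)/(δ_A − δ_B) = (-7.03 − (-17.585))/(3.891 − (-17.585))
f_A = 10.555 / 21.476 = 0.4915

0.491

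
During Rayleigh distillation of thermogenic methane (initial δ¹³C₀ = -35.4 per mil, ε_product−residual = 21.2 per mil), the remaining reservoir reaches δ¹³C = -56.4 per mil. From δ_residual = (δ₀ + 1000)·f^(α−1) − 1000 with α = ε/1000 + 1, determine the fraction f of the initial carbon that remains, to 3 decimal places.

α − 1 = ε/1000 = 0.0212
(δ_res + 1000)/(δ₀ + 1000) = (-56.4 + 1000)/(-35.4 + 1000) = 943.6/964.6 = 0.978229
f = 0.978229^(1/0.0212) = exp(ln(0.978229)/0.0212) = exp(-0.02201/0.0212)
f = exp(-1.0383) = 0.3541

0.354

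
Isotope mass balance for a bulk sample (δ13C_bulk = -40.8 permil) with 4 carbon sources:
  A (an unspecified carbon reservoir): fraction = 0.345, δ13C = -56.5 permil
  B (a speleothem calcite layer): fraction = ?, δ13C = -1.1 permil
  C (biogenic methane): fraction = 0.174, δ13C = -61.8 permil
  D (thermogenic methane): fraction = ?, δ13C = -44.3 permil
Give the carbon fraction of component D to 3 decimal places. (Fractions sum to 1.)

0.232

Let f_D and f_B be the unknown fractions; fractions sum to 1 so f_D + f_B = 0.481.
Mass balance: Σ fᵢ·δᵢ = δ_bulk ⇒ f_D·(-44.3) + f_B·(-1.1) = -40.8 − (-30.246) = -10.554
Substitute f_B = 0.481 − f_D:
f_D·(-44.3 − -1.1) = -10.554 − 0.481×(-1.1) = -10.025
f_D = -10.025 / -43.2 = 0.2321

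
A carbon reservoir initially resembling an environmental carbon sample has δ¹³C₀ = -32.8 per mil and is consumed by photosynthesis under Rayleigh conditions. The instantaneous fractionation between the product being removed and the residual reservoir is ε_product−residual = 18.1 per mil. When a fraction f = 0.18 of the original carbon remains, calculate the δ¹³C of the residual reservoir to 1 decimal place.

Rayleigh residual: δ_res = (δ₀ + 1000)·f^(α−1) − 1000
α = ε/1000 + 1 = 1.01810, so α − 1 = 0.01810
f^(α−1) = 0.18^(0.01810) = 0.969439
δ_res = (-32.8 + 1000) × 0.969439 − 1000 = 937.641 − 1000 = -62.36 per mil

-62.4 per mil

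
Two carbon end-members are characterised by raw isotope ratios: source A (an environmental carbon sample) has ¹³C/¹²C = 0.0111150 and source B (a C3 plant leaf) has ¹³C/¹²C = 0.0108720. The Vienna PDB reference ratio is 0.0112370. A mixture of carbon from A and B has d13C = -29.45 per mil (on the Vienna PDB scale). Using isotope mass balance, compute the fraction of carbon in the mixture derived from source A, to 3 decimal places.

δ_A = (0.0111150/0.0112370 − 1)×1000 = (0.989143 − 1)×1000 = -10.857 per mil
δ_B = (0.0108720/0.0112370 − 1)×1000 = (0.967518 − 1)×1000 = -32.482 per mil
f_A = (δ_mix − δ_B)/(δ_A − δ_B) = (-29.45 − (-32.482))/(-10.857 − (-32.482))
f_A = 3.032 / 21.625 = 0.1402

0.140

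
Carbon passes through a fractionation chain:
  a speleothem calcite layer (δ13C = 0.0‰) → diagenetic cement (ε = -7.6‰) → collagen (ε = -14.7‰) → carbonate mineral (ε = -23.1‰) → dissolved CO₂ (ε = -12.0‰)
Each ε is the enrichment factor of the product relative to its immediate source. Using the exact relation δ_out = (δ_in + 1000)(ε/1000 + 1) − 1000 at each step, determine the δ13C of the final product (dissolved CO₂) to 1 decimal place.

-56.2‰

step 1: δ = (-0.00 + 1000)·(-7.6/1000 + 1) − 1000 = -7.60‰
step 2: δ = (-7.60 + 1000)·(-14.7/1000 + 1) − 1000 = -22.19‰
step 3: δ = (-22.19 + 1000)·(-23.1/1000 + 1) − 1000 = -44.78‰
step 4: δ = (-44.78 + 1000)·(-12.0/1000 + 1) − 1000 = -56.24‰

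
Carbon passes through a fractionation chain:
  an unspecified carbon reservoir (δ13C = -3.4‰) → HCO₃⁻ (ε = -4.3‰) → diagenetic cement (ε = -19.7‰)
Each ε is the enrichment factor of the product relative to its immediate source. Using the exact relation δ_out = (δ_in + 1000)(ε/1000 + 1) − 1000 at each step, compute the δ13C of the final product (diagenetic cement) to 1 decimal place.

-27.2‰

step 1: δ = (-3.40 + 1000)·(-4.3/1000 + 1) − 1000 = -7.69‰
step 2: δ = (-7.69 + 1000)·(-19.7/1000 + 1) − 1000 = -27.23‰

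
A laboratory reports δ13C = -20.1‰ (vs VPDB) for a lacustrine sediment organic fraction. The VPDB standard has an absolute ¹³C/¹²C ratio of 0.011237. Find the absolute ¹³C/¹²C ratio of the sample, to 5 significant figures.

0.011011

R_sample = R_standard × (δ13C/1000 + 1)
R_sample = 0.011237 × (-20.1/1000 + 1) = 0.011237 × 0.979900
R_sample = 0.0110111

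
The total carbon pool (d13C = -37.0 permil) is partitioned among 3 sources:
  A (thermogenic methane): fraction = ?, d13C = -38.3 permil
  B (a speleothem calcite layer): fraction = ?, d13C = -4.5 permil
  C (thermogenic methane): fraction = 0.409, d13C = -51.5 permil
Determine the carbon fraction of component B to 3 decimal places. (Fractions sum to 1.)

0.198

Let f_B and f_A be the unknown fractions; fractions sum to 1 so f_B + f_A = 0.591.
Mass balance: Σ fᵢ·δᵢ = δ_bulk ⇒ f_B·(-4.5) + f_A·(-38.3) = -37.0 − (-21.063) = -15.937
Substitute f_A = 0.591 − f_B:
f_B·(-4.5 − -38.3) = -15.937 − 0.591×(-38.3) = 6.699
f_B = 6.699 / 33.8 = 0.1982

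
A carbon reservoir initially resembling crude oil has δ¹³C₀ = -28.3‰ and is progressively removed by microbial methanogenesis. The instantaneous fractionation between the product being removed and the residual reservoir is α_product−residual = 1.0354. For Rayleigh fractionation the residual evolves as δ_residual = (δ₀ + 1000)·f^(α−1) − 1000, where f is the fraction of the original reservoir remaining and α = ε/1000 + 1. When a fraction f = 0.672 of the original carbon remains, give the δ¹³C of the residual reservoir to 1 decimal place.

-41.9‰

Rayleigh residual: δ_res = (δ₀ + 1000)·f^(α−1) − 1000
α − 1 = 0.03540
f^(α−1) = 0.672^(0.03540) = 0.986027
δ_res = (-28.3 + 1000) × 0.986027 − 1000 = 958.123 − 1000 = -41.88‰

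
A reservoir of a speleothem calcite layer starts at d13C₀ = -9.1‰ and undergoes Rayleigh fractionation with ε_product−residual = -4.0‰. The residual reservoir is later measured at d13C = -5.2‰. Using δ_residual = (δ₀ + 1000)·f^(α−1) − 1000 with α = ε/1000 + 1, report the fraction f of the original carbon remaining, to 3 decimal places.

α − 1 = ε/1000 = -0.0040
(δ_res + 1000)/(δ₀ + 1000) = (-5.2 + 1000)/(-9.1 + 1000) = 994.8/990.9 = 1.003936
f = 1.003936^(1/-0.0040) = exp(ln(1.003936)/-0.0040) = exp(0.00393/-0.0040)
f = exp(-0.9820) = 0.3746

0.375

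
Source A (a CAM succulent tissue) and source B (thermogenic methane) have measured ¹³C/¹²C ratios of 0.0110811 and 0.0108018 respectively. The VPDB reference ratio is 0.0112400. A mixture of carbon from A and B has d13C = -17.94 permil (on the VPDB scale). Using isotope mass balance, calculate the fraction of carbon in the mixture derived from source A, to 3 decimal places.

δ_A = (0.0110811/0.0112400 − 1)×1000 = (0.985863 − 1)×1000 = -14.137 permil
δ_B = (0.0108018/0.0112400 − 1)×1000 = (0.961014 − 1)×1000 = -38.986 permil
f_A = (δ_mix − δ_B)/(δ_A − δ_B) = (-17.94 − (-38.986))/(-14.137 − (-38.986))
f_A = 21.046 / 24.849 = 0.8470

0.847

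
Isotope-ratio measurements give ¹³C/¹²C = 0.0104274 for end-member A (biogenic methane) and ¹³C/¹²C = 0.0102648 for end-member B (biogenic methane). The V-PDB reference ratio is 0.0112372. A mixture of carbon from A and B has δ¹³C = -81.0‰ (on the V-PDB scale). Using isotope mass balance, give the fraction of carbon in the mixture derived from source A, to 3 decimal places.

δ_A = (0.0104274/0.0112372 − 1)×1000 = (0.927936 − 1)×1000 = -72.064‰
δ_B = (0.0102648/0.0112372 − 1)×1000 = (0.913466 − 1)×1000 = -86.534‰
f_A = (δ_mix − δ_B)/(δ_A − δ_B) = (-81.0 − (-86.534))/(-72.064 − (-86.534))
f_A = 5.534 / 14.470 = 0.3825

0.382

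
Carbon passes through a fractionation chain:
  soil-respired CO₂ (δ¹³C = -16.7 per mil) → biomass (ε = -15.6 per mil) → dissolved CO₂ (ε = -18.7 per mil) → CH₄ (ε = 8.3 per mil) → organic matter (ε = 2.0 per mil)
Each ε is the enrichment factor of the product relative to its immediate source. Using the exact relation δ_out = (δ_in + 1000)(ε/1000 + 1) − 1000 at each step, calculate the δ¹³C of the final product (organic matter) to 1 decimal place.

step 1: δ = (-16.70 + 1000)·(-15.6/1000 + 1) − 1000 = -32.04 per mil
step 2: δ = (-32.04 + 1000)·(-18.7/1000 + 1) − 1000 = -50.14 per mil
step 3: δ = (-50.14 + 1000)·(8.3/1000 + 1) − 1000 = -42.26 per mil
step 4: δ = (-42.26 + 1000)·(2.0/1000 + 1) − 1000 = -40.34 per mil

-40.3 per mil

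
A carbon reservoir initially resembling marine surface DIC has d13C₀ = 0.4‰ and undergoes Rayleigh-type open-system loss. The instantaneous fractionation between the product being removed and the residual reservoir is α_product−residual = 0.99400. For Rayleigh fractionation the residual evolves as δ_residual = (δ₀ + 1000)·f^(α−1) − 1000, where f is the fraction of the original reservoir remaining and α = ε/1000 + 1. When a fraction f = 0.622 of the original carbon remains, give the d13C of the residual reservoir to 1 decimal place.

Rayleigh residual: δ_res = (δ₀ + 1000)·f^(α−1) − 1000
α − 1 = -0.00600
f^(α−1) = 0.622^(-0.00600) = 1.002853
δ_res = (0.4 + 1000) × 1.002853 − 1000 = 1003.254 − 1000 = 3.25‰

3.3‰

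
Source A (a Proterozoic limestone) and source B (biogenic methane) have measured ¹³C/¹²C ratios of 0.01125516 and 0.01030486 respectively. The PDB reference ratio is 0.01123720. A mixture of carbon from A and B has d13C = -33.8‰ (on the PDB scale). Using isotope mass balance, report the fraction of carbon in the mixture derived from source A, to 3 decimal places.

0.581

δ_A = (0.01125516/0.01123720 − 1)×1000 = (1.001598 − 1)×1000 = 1.598‰
δ_B = (0.01030486/0.01123720 − 1)×1000 = (0.917031 − 1)×1000 = -82.969‰
f_A = (δ_mix − δ_B)/(δ_A − δ_B) = (-33.8 − (-82.969))/(1.598 − (-82.969))
f_A = 49.169 / 84.567 = 0.5814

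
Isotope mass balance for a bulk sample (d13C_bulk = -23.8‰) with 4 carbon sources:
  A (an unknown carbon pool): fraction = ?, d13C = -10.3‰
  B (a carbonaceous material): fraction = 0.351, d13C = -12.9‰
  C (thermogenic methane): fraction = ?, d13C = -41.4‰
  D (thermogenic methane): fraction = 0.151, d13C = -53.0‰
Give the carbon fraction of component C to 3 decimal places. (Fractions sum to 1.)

Let f_C and f_A be the unknown fractions; fractions sum to 1 so f_C + f_A = 0.498.
Mass balance: Σ fᵢ·δᵢ = δ_bulk ⇒ f_C·(-41.4) + f_A·(-10.3) = -23.8 − (-12.531) = -11.269
Substitute f_A = 0.498 − f_C:
f_C·(-41.4 − -10.3) = -11.269 − 0.498×(-10.3) = -6.140
f_C = -6.140 / -31.1 = 0.1974

0.197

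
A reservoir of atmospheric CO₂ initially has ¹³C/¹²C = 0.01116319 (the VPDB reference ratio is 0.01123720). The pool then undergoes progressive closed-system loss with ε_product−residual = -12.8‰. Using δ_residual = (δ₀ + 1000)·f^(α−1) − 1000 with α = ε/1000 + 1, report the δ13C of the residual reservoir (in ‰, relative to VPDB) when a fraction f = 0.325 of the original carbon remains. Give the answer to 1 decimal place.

7.8‰

δ₀ = (0.01116319/0.01123720 − 1)×1000 = (0.993414 − 1)×1000 = -6.586‰
α − 1 = ε/1000 = -0.0128
f^(α−1) = 0.325^(-0.0128) = 1.014490
δ_res = (-6.586 + 1000) × 1.014490 − 1000 = 1007.809 − 1000 = 7.81‰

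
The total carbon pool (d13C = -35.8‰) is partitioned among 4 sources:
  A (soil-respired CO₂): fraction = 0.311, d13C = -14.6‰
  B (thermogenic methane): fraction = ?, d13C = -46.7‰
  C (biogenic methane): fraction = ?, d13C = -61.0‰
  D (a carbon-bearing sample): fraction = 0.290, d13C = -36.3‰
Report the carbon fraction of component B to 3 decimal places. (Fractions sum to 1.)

0.252

Let f_B and f_C be the unknown fractions; fractions sum to 1 so f_B + f_C = 0.399.
Mass balance: Σ fᵢ·δᵢ = δ_bulk ⇒ f_B·(-46.7) + f_C·(-61.0) = -35.8 − (-15.068) = -20.732
Substitute f_C = 0.399 − f_B:
f_B·(-46.7 − -61.0) = -20.732 − 0.399×(-61.0) = 3.607
f_B = 3.607 / 14.3 = 0.2522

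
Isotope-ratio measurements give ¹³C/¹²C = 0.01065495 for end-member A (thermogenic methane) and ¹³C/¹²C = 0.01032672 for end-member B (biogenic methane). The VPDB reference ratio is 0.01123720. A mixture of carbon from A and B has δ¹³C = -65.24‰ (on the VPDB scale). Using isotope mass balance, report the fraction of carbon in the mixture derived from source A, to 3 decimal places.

δ_A = (0.01065495/0.01123720 − 1)×1000 = (0.948185 − 1)×1000 = -51.815‰
δ_B = (0.01032672/0.01123720 − 1)×1000 = (0.918976 − 1)×1000 = -81.024‰
f_A = (δ_mix − δ_B)/(δ_A − δ_B) = (-65.24 − (-81.024))/(-51.815 − (-81.024))
f_A = 15.784 / 29.209 = 0.5404

0.540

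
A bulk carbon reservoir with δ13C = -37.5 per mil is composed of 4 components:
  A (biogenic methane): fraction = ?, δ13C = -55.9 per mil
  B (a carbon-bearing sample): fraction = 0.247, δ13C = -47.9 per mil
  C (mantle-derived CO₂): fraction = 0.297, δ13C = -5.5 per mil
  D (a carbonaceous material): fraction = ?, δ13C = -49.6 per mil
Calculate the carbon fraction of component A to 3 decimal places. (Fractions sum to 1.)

Let f_A and f_D be the unknown fractions; fractions sum to 1 so f_A + f_D = 0.456.
Mass balance: Σ fᵢ·δᵢ = δ_bulk ⇒ f_A·(-55.9) + f_D·(-49.6) = -37.5 − (-13.465) = -24.035
Substitute f_D = 0.456 − f_A:
f_A·(-55.9 − -49.6) = -24.035 − 0.456×(-49.6) = -1.418
f_A = -1.418 / -6.3 = 0.2250

0.225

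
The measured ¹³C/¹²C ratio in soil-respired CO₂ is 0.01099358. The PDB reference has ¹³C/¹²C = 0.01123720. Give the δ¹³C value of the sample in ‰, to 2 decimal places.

δ¹³C = (R_sample / R_standard − 1) × 1000
R_sample / R_standard = 0.01099358 / 0.01123720 = 0.978320
δ¹³C = (0.978320 − 1) × 1000 = -21.680‰

-21.68‰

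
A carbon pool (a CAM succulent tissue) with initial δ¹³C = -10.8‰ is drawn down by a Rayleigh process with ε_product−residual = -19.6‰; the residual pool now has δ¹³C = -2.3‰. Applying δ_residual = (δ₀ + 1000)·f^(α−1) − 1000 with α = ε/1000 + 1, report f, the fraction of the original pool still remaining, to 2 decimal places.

α − 1 = ε/1000 = -0.0196
(δ_res + 1000)/(δ₀ + 1000) = (-2.3 + 1000)/(-10.8 + 1000) = 997.7/989.2 = 1.008593
f = 1.008593^(1/-0.0196) = exp(ln(1.008593)/-0.0196) = exp(0.00856/-0.0196)
f = exp(-0.4365) = 0.6463

0.65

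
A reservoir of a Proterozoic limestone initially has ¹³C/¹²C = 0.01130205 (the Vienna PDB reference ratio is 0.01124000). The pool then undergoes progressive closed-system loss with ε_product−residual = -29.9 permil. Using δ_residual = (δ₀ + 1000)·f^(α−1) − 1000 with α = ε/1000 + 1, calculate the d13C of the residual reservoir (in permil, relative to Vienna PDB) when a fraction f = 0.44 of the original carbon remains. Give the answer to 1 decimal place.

δ₀ = (0.01130205/0.01124000 − 1)×1000 = (1.005520 − 1)×1000 = 5.520 permil
α − 1 = ε/1000 = -0.0299
f^(α−1) = 0.44^(-0.0299) = 1.024851
δ_res = (5.520 + 1000) × 1.024851 − 1000 = 1030.509 − 1000 = 30.51 permil

30.5 permil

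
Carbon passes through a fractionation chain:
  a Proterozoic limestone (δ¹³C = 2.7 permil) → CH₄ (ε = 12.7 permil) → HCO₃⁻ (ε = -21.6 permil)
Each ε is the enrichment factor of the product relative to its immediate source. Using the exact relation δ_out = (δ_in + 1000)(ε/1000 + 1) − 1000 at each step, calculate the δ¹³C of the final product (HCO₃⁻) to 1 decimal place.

step 1: δ = (2.70 + 1000)·(12.7/1000 + 1) − 1000 = 15.43 permil
step 2: δ = (15.43 + 1000)·(-21.6/1000 + 1) − 1000 = -6.50 permil

-6.5 permil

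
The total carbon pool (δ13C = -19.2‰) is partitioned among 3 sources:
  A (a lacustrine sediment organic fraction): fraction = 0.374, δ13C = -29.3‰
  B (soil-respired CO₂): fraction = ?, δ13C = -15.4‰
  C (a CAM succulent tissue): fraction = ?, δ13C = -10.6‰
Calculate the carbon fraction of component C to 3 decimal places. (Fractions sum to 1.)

Let f_C and f_B be the unknown fractions; fractions sum to 1 so f_C + f_B = 0.626.
Mass balance: Σ fᵢ·δᵢ = δ_bulk ⇒ f_C·(-10.6) + f_B·(-15.4) = -19.2 − (-10.958) = -8.242
Substitute f_B = 0.626 − f_C:
f_C·(-10.6 − -15.4) = -8.242 − 0.626×(-15.4) = 1.399
f_C = 1.399 / 4.8 = 0.2914

0.291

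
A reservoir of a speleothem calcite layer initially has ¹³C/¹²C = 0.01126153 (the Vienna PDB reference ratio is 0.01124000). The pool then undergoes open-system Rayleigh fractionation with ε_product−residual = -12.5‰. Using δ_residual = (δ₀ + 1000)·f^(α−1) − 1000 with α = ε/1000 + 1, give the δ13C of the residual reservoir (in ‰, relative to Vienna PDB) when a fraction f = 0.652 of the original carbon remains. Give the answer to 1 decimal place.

7.3‰

δ₀ = (0.01126153/0.01124000 − 1)×1000 = (1.001915 − 1)×1000 = 1.915‰
α − 1 = ε/1000 = -0.0125
f^(α−1) = 0.652^(-0.0125) = 1.005361
δ_res = (1.915 + 1000) × 1.005361 − 1000 = 1007.286 − 1000 = 7.29‰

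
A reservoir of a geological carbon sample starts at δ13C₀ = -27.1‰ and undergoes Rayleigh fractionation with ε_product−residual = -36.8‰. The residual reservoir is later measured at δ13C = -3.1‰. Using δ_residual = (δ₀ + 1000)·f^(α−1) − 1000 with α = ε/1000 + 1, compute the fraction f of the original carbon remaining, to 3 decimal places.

0.516

α − 1 = ε/1000 = -0.0368
(δ_res + 1000)/(δ₀ + 1000) = (-3.1 + 1000)/(-27.1 + 1000) = 996.9/972.9 = 1.024669
f = 1.024669^(1/-0.0368) = exp(ln(1.024669)/-0.0368) = exp(0.02437/-0.0368)
f = exp(-0.6622) = 0.5157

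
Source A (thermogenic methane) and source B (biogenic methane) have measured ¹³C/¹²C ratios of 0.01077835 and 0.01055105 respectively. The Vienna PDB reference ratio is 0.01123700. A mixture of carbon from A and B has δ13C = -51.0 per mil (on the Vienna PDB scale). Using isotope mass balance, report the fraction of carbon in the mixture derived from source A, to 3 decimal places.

0.497

δ_A = (0.01077835/0.01123700 − 1)×1000 = (0.959184 − 1)×1000 = -40.816 per mil
δ_B = (0.01055105/0.01123700 − 1)×1000 = (0.938956 − 1)×1000 = -61.044 per mil
f_A = (δ_mix − δ_B)/(δ_A − δ_B) = (-51.0 − (-61.044))/(-40.816 − (-61.044))
f_A = 10.044 / 20.228 = 0.4965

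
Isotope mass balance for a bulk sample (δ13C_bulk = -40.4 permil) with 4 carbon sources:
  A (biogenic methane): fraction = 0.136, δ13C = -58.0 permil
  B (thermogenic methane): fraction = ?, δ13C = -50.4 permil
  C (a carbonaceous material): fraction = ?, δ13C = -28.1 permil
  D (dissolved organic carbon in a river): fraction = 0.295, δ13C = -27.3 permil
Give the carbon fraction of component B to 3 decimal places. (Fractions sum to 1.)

0.380

Let f_B and f_C be the unknown fractions; fractions sum to 1 so f_B + f_C = 0.569.
Mass balance: Σ fᵢ·δᵢ = δ_bulk ⇒ f_B·(-50.4) + f_C·(-28.1) = -40.4 − (-15.942) = -24.458
Substitute f_C = 0.569 − f_B:
f_B·(-50.4 − -28.1) = -24.458 − 0.569×(-28.1) = -8.470
f_B = -8.470 / -22.3 = 0.3798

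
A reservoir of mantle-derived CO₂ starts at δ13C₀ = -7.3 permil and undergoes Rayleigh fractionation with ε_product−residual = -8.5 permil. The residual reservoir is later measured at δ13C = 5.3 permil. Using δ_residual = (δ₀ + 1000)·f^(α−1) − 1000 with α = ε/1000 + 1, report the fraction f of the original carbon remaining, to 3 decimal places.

α − 1 = ε/1000 = -0.0085
(δ_res + 1000)/(δ₀ + 1000) = (5.3 + 1000)/(-7.3 + 1000) = 1005.3/992.7 = 1.012693
f = 1.012693^(1/-0.0085) = exp(ln(1.012693)/-0.0085) = exp(0.01261/-0.0085)
f = exp(-1.4839) = 0.2268

0.227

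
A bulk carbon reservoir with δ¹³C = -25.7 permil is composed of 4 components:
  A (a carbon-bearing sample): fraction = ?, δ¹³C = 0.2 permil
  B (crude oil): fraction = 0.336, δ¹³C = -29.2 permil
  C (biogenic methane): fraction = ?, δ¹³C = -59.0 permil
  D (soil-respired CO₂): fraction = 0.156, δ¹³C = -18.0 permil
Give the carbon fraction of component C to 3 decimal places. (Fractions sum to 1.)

0.223

Let f_C and f_A be the unknown fractions; fractions sum to 1 so f_C + f_A = 0.508.
Mass balance: Σ fᵢ·δᵢ = δ_bulk ⇒ f_C·(-59.0) + f_A·(0.2) = -25.7 − (-12.619) = -13.081
Substitute f_A = 0.508 − f_C:
f_C·(-59.0 − 0.2) = -13.081 − 0.508×(0.2) = -13.182
f_C = -13.182 / -59.2 = 0.2227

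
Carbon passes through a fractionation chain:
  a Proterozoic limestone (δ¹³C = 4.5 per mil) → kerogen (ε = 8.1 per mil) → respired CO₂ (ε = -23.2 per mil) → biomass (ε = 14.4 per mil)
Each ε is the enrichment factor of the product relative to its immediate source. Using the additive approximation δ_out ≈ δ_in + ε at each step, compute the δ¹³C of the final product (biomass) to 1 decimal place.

3.8 per mil

step 1: δ ≈ 4.5 + (8.1) = 12.6 per mil
step 2: δ ≈ 12.6 + (-23.2) = -10.6 per mil
step 3: δ ≈ -10.6 + (14.4) = 3.8 per mil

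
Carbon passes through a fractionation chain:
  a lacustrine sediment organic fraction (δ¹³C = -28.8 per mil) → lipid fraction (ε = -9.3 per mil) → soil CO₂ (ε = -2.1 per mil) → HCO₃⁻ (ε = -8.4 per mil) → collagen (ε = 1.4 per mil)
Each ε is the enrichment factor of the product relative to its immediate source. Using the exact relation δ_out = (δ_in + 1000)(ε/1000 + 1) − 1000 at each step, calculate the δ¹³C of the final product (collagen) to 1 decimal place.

-46.6 per mil

step 1: δ = (-28.80 + 1000)·(-9.3/1000 + 1) − 1000 = -37.83 per mil
step 2: δ = (-37.83 + 1000)·(-2.1/1000 + 1) − 1000 = -39.85 per mil
step 3: δ = (-39.85 + 1000)·(-8.4/1000 + 1) − 1000 = -47.92 per mil
step 4: δ = (-47.92 + 1000)·(1.4/1000 + 1) − 1000 = -46.59 per mil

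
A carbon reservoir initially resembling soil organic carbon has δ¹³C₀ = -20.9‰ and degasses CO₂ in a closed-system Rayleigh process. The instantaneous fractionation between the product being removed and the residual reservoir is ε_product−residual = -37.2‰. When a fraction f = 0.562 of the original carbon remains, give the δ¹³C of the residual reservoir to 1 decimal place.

Rayleigh residual: δ_res = (δ₀ + 1000)·f^(α−1) − 1000
α = ε/1000 + 1 = 0.96280, so α − 1 = -0.03720
f^(α−1) = 0.562^(-0.03720) = 1.021668
δ_res = (-20.9 + 1000) × 1.021668 − 1000 = 1000.315 − 1000 = 0.32‰

0.3‰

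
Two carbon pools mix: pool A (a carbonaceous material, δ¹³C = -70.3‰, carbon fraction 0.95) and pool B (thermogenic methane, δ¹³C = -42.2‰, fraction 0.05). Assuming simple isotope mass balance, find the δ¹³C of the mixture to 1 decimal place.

δ_mix = f_A·δ_A + f_B·δ_B
δ_mix = 0.95 × (-70.3) + 0.05 × (-42.2)
δ_mix = -66.78 + -2.11 = -68.89‰

-68.9‰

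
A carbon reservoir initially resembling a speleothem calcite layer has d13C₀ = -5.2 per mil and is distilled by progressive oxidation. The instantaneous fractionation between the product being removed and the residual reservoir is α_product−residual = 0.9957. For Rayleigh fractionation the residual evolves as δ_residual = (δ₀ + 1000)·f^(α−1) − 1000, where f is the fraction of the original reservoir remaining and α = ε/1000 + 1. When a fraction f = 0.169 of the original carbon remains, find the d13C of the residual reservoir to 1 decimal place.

2.4 per mil

Rayleigh residual: δ_res = (δ₀ + 1000)·f^(α−1) − 1000
α − 1 = -0.00430
f^(α−1) = 0.169^(-0.00430) = 1.007674
δ_res = (-5.2 + 1000) × 1.007674 − 1000 = 1002.434 − 1000 = 2.43 per mil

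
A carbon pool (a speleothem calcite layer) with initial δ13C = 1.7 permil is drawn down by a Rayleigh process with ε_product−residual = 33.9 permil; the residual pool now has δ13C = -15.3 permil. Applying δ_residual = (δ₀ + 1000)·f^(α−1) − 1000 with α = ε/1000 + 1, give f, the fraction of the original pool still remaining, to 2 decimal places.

0.60

α − 1 = ε/1000 = 0.0339
(δ_res + 1000)/(δ₀ + 1000) = (-15.3 + 1000)/(1.7 + 1000) = 984.7/1001.7 = 0.983029
f = 0.983029^(1/0.0339) = exp(ln(0.983029)/0.0339) = exp(-0.01712/0.0339)
f = exp(-0.5049) = 0.6036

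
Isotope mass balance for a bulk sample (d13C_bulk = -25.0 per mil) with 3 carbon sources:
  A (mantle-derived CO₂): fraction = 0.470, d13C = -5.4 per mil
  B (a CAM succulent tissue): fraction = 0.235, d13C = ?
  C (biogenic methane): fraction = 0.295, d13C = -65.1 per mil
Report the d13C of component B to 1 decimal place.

-13.9 per mil

Isotope mass balance: δ_bulk = Σ fᵢ·δᵢ.
-25.0 = 0.470×(-5.4) + 0.235×δ_B + 0.295×(-65.1)
0.235·δ_B = -25.0 − (-21.742) = -3.258
δ_B = -3.258 / 0.235 = -13.86 per mil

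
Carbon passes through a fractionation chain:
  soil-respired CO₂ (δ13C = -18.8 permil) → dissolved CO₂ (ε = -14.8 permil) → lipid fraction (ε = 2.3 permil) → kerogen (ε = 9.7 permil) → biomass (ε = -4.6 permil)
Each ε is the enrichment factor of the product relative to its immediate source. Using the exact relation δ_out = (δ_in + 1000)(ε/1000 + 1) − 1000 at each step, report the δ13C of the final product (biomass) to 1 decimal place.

-26.2 permil

step 1: δ = (-18.80 + 1000)·(-14.8/1000 + 1) − 1000 = -33.32 permil
step 2: δ = (-33.32 + 1000)·(2.3/1000 + 1) − 1000 = -31.10 permil
step 3: δ = (-31.10 + 1000)·(9.7/1000 + 1) − 1000 = -21.70 permil
step 4: δ = (-21.70 + 1000)·(-4.6/1000 + 1) − 1000 = -26.20 permil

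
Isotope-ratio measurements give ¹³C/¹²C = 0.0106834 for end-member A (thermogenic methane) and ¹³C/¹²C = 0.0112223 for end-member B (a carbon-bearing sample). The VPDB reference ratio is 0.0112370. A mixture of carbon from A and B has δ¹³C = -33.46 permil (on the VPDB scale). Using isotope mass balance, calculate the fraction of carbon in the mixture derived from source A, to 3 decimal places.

δ_A = (0.0106834/0.0112370 − 1)×1000 = (0.950734 − 1)×1000 = -49.266 permil
δ_B = (0.0112223/0.0112370 − 1)×1000 = (0.998692 − 1)×1000 = -1.308 permil
f_A = (δ_mix − δ_B)/(δ_A − δ_B) = (-33.46 − (-1.308))/(-49.266 − (-1.308))
f_A = -32.152 / -47.958 = 0.6704

0.670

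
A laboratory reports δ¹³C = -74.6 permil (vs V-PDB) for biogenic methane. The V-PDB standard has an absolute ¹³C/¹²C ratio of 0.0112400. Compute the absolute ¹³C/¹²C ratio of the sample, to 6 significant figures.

0.0104015

R_sample = R_standard × (δ¹³C/1000 + 1)
R_sample = 0.0112400 × (-74.6/1000 + 1) = 0.0112400 × 0.925400
R_sample = 0.0104015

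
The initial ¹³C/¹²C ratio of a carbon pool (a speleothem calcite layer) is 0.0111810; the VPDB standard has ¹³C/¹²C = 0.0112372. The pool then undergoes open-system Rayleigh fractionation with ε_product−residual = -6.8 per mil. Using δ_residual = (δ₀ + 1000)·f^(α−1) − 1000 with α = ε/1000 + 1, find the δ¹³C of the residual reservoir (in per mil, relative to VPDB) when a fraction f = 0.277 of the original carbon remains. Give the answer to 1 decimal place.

3.7 per mil

δ₀ = (0.0111810/0.0112372 − 1)×1000 = (0.994999 − 1)×1000 = -5.001 per mil
α − 1 = ε/1000 = -0.0068
f^(α−1) = 0.277^(-0.0068) = 1.008768
δ_res = (-5.001 + 1000) × 1.008768 − 1000 = 1003.723 − 1000 = 3.72 per mil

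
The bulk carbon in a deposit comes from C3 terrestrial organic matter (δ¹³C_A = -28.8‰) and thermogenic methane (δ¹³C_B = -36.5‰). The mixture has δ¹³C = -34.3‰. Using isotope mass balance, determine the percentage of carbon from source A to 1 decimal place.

δ_mix = f_A·δ_A + (1 − f_A)·δ_B  ⇒  f_A = (δ_mix − δ_B)/(δ_A − δ_B)
f_A = (-34.3 − (-36.5)) / (-28.8 − (-36.5))
f_A = 2.2 / 7.7 = 0.2857

28.6%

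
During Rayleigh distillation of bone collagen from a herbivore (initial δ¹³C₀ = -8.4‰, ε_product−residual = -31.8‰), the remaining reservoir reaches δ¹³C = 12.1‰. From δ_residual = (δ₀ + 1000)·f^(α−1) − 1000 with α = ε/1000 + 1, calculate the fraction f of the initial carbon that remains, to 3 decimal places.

0.525

α − 1 = ε/1000 = -0.0318
(δ_res + 1000)/(δ₀ + 1000) = (12.1 + 1000)/(-8.4 + 1000) = 1012.1/991.6 = 1.020674
f = 1.020674^(1/-0.0318) = exp(ln(1.020674)/-0.0318) = exp(0.02046/-0.0318)
f = exp(-0.6435) = 0.5255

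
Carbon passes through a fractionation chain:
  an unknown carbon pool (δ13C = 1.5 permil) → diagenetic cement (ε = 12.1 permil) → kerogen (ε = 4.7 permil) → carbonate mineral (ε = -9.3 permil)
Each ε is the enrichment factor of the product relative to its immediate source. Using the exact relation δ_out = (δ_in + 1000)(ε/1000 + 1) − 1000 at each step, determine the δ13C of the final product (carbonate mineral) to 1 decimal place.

8.9 permil

step 1: δ = (1.50 + 1000)·(12.1/1000 + 1) − 1000 = 13.62 permil
step 2: δ = (13.62 + 1000)·(4.7/1000 + 1) − 1000 = 18.38 permil
step 3: δ = (18.38 + 1000)·(-9.3/1000 + 1) − 1000 = 8.91 permil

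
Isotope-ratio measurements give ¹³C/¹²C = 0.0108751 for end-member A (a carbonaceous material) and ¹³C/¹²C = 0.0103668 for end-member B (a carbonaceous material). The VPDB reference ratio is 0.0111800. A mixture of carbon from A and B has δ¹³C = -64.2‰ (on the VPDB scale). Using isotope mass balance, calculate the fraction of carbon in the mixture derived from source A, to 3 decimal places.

δ_A = (0.0108751/0.0111800 − 1)×1000 = (0.972728 − 1)×1000 = -27.272‰
δ_B = (0.0103668/0.0111800 − 1)×1000 = (0.927263 − 1)×1000 = -72.737‰
f_A = (δ_mix − δ_B)/(δ_A − δ_B) = (-64.2 − (-72.737))/(-27.272 − (-72.737))
f_A = 8.537 / 45.465 = 0.1878

0.188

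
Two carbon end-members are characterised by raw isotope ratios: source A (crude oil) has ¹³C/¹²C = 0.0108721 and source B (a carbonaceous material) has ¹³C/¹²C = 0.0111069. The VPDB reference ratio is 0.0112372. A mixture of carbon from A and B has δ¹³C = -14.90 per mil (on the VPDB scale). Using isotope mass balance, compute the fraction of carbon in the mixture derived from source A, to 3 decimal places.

δ_A = (0.0108721/0.0112372 − 1)×1000 = (0.967510 − 1)×1000 = -32.490 per mil
δ_B = (0.0111069/0.0112372 − 1)×1000 = (0.988405 − 1)×1000 = -11.595 per mil
f_A = (δ_mix − δ_B)/(δ_A − δ_B) = (-14.90 − (-11.595))/(-32.490 − (-11.595))
f_A = -3.305 / -20.895 = 0.1582

0.158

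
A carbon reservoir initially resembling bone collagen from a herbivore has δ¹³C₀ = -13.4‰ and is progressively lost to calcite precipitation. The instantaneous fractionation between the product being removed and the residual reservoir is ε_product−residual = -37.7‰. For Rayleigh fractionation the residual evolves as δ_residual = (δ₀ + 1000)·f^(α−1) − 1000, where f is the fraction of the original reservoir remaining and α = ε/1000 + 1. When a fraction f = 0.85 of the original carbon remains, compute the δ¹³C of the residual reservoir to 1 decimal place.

-7.3‰

Rayleigh residual: δ_res = (δ₀ + 1000)·f^(α−1) − 1000
α = ε/1000 + 1 = 0.96230, so α − 1 = -0.03770
f^(α−1) = 0.85^(-0.03770) = 1.006146
δ_res = (-13.4 + 1000) × 1.006146 − 1000 = 992.663 − 1000 = -7.34‰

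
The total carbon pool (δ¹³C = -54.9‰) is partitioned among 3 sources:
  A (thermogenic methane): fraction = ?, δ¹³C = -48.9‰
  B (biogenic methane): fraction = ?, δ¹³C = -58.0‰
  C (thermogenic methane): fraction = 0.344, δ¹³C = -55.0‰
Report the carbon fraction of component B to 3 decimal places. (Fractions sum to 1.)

Let f_B and f_A be the unknown fractions; fractions sum to 1 so f_B + f_A = 0.656.
Mass balance: Σ fᵢ·δᵢ = δ_bulk ⇒ f_B·(-58.0) + f_A·(-48.9) = -54.9 − (-18.920) = -35.980
Substitute f_A = 0.656 − f_B:
f_B·(-58.0 − -48.9) = -35.980 − 0.656×(-48.9) = -3.902
f_B = -3.902 / -9.1 = 0.4287

0.429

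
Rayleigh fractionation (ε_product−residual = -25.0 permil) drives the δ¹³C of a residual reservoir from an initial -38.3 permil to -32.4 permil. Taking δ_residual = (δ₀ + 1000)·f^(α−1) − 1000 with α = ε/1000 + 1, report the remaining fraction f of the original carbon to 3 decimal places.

α − 1 = ε/1000 = -0.0250
(δ_res + 1000)/(δ₀ + 1000) = (-32.4 + 1000)/(-38.3 + 1000) = 967.6/961.7 = 1.006135
f = 1.006135^(1/-0.0250) = exp(ln(1.006135)/-0.0250) = exp(0.00612/-0.0250)
f = exp(-0.2446) = 0.7830

0.783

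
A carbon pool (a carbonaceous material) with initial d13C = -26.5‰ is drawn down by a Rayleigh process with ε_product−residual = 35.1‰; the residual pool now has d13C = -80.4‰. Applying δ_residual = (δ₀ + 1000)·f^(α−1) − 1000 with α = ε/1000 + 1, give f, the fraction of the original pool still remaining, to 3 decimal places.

0.197

α − 1 = ε/1000 = 0.0351
(δ_res + 1000)/(δ₀ + 1000) = (-80.4 + 1000)/(-26.5 + 1000) = 919.6/973.5 = 0.944633
f = 0.944633^(1/0.0351) = exp(ln(0.944633)/0.0351) = exp(-0.05696/0.0351)
f = exp(-1.6228) = 0.1974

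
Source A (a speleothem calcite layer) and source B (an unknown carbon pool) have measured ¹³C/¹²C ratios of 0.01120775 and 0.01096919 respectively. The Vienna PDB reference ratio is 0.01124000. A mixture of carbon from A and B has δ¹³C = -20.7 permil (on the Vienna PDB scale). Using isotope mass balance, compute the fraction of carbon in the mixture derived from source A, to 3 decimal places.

0.160

δ_A = (0.01120775/0.01124000 − 1)×1000 = (0.997131 − 1)×1000 = -2.869 permil
δ_B = (0.01096919/0.01124000 − 1)×1000 = (0.975907 − 1)×1000 = -24.093 permil
f_A = (δ_mix − δ_B)/(δ_A − δ_B) = (-20.7 − (-24.093))/(-2.869 − (-24.093))
f_A = 3.393 / 21.224 = 0.1599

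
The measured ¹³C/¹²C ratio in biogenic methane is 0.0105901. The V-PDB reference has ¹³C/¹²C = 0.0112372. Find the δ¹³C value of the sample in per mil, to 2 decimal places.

δ¹³C = (R_sample / R_standard − 1) × 1000
R_sample / R_standard = 0.0105901 / 0.0112372 = 0.942414
δ¹³C = (0.942414 − 1) × 1000 = -57.586 per mil

-57.59 per mil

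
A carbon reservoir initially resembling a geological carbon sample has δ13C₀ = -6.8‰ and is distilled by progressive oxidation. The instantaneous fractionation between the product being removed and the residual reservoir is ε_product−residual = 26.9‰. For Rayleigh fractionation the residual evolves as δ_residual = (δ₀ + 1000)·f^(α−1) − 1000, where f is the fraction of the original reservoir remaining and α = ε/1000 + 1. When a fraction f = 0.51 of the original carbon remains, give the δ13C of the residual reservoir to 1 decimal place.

Rayleigh residual: δ_res = (δ₀ + 1000)·f^(α−1) − 1000
α = ε/1000 + 1 = 1.02690, so α − 1 = 0.02690
f^(α−1) = 0.51^(0.02690) = 0.982050
δ_res = (-6.8 + 1000) × 0.982050 − 1000 = 975.372 − 1000 = -24.63‰

-24.6‰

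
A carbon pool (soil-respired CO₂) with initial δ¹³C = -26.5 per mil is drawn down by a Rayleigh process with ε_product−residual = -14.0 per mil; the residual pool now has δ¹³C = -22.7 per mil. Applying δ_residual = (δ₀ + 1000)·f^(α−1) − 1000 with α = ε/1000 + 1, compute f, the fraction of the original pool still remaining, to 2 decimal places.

0.76

α − 1 = ε/1000 = -0.0140
(δ_res + 1000)/(δ₀ + 1000) = (-22.7 + 1000)/(-26.5 + 1000) = 977.3/973.5 = 1.003903
f = 1.003903^(1/-0.0140) = exp(ln(1.003903)/-0.0140) = exp(0.00390/-0.0140)
f = exp(-0.2783) = 0.7571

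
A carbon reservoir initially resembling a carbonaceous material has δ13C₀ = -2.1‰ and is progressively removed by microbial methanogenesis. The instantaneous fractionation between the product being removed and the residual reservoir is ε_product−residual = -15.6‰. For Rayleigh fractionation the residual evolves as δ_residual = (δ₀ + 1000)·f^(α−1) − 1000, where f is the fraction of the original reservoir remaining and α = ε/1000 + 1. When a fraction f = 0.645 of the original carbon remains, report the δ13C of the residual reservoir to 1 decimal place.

Rayleigh residual: δ_res = (δ₀ + 1000)·f^(α−1) − 1000
α = ε/1000 + 1 = 0.98440, so α − 1 = -0.01560
f^(α−1) = 0.645^(-0.01560) = 1.006864
δ_res = (-2.1 + 1000) × 1.006864 − 1000 = 1004.750 − 1000 = 4.75‰

4.7‰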